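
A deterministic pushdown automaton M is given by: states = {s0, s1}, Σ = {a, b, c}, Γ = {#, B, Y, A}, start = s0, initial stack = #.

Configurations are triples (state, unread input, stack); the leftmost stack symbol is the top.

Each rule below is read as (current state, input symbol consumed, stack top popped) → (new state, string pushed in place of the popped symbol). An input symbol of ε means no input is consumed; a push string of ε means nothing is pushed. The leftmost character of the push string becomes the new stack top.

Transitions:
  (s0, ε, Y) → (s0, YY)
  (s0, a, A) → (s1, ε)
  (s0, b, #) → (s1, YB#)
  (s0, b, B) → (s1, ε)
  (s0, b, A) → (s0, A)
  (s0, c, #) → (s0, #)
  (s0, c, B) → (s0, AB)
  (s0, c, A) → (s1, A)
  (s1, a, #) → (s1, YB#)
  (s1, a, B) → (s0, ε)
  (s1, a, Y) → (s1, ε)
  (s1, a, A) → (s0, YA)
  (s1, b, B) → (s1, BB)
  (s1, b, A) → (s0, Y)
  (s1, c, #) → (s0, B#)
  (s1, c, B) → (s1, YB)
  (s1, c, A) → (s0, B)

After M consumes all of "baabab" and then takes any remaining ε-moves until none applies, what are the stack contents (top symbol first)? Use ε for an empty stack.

BB#

(s0, baabab, #)
  read b, top #: go to s1, push YB# → (s1, aabab, YB#)
  read a, top Y: go to s1, push ε → (s1, abab, B#)
  read a, top B: go to s0, push ε → (s0, bab, #)
  read b, top #: go to s1, push YB# → (s1, ab, YB#)
  read a, top Y: go to s1, push ε → (s1, b, B#)
  read b, top B: go to s1, push BB → (s1, ε, BB#)
All input consumed in state s1 with stack BB#.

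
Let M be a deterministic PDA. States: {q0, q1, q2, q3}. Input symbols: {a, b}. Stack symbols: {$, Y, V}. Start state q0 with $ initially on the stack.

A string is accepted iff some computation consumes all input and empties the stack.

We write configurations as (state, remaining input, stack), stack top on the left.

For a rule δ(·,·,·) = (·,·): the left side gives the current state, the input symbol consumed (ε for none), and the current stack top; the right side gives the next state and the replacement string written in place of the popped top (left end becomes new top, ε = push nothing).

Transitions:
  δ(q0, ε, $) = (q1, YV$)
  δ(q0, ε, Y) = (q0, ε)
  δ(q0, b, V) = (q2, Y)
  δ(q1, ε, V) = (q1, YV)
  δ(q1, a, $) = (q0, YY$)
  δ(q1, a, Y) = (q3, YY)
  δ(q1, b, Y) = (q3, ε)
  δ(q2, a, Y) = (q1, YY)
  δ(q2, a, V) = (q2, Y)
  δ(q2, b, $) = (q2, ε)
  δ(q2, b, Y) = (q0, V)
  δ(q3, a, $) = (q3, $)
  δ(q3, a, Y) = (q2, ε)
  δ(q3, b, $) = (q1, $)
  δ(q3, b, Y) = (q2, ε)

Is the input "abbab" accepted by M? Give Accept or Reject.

Reject

(q0, abbab, $) ⊢ (q1, abbab, YV$) ⊢ (q3, bbab, YYV$) ⊢ (q2, bab, YV$) ⊢ (q0, ab, VV$)
No transition applies at (q0, ab, VV$); input not fully consumed.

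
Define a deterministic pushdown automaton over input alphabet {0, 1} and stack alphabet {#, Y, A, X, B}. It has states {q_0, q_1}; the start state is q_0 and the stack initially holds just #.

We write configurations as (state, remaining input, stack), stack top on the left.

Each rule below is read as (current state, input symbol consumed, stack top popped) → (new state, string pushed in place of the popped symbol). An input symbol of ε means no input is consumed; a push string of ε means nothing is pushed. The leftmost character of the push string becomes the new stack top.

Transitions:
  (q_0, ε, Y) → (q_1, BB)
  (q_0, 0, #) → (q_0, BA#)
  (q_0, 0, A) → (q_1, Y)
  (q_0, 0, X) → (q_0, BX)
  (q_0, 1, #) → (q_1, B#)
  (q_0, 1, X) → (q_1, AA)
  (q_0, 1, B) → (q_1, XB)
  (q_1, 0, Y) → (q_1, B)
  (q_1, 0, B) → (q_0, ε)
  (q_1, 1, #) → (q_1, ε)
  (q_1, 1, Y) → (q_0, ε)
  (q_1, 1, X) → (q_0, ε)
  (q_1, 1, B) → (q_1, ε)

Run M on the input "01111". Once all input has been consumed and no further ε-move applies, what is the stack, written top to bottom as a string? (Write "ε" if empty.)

BA#

(q_0, 01111, #) ⊢ (q_0, 1111, BA#) ⊢ (q_1, 111, XBA#) ⊢ (q_0, 11, BA#) ⊢ (q_1, 1, XBA#) ⊢ (q_0, ε, BA#)
All input consumed in state q_0 with stack BA#.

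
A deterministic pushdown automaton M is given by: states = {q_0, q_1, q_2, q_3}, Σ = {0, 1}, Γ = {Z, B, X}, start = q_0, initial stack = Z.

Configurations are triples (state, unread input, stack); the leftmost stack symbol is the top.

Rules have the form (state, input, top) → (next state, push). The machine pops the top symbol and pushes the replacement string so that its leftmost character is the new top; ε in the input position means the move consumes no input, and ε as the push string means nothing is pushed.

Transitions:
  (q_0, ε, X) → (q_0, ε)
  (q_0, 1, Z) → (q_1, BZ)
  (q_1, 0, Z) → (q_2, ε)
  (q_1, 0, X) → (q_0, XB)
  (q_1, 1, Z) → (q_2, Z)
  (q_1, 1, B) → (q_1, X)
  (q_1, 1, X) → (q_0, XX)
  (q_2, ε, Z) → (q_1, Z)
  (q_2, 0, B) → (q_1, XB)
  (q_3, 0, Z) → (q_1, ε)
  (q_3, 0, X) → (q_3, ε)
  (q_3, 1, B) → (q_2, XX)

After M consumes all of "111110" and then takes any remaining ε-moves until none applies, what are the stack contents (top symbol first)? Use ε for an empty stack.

BZ

(q_0, 111110, Z)
  read 1, top Z: go to q_1, push BZ → (q_1, 11110, BZ)
  read 1, top B: go to q_1, push X → (q_1, 1110, XZ)
  read 1, top X: go to q_0, push XX → (q_0, 110, XXZ)
  ε-move, top X: go to q_0, push ε → (q_0, 110, XZ)
  ε-move, top X: go to q_0, push ε → (q_0, 110, Z)
  read 1, top Z: go to q_1, push BZ → (q_1, 10, BZ)
  read 1, top B: go to q_1, push X → (q_1, 0, XZ)
  read 0, top X: go to q_0, push XB → (q_0, ε, XBZ)
  ε-move, top X: go to q_0, push ε → (q_0, ε, BZ)
All input consumed in state q_0 with stack BZ.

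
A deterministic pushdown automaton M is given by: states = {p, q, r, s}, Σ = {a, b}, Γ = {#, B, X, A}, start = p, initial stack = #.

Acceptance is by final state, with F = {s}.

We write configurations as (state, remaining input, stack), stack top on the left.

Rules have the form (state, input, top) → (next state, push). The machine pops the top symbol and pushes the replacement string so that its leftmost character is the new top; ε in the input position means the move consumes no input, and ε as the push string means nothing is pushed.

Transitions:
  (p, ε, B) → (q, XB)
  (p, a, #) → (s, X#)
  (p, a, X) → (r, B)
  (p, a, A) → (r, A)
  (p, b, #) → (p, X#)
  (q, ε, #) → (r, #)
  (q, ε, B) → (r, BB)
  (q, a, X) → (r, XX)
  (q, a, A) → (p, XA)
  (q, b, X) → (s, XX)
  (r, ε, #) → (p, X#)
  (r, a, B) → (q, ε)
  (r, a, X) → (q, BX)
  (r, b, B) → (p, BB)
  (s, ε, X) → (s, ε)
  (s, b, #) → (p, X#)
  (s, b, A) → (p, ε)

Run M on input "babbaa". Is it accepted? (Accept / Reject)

Reject

(p, babbaa, #) ⊢ (p, abbaa, X#) ⊢ (r, bbaa, B#) ⊢ (p, baa, BB#) ⊢ (q, baa, XBB#) ⊢ (s, aa, XXBB#) ⊢ (s, aa, XBB#) ⊢ (s, aa, BB#)
No transition applies at (s, aa, BB#); input not fully consumed.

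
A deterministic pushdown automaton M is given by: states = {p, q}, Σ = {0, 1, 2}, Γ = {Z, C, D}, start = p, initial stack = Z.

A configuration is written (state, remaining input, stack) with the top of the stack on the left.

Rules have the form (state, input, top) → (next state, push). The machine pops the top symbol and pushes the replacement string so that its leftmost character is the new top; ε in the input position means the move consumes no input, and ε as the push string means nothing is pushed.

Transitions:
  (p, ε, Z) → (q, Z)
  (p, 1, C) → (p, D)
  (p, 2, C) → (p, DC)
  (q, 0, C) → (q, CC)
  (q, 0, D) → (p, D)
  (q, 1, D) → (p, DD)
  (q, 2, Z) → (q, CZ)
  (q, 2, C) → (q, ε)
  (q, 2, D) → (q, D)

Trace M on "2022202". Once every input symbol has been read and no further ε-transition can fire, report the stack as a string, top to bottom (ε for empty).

(p, 2022202, Z) ⊢ (q, 2022202, Z) ⊢ (q, 022202, CZ) ⊢ (q, 22202, CCZ) ⊢ (q, 2202, CZ) ⊢ (q, 202, Z) ⊢ (q, 02, CZ) ⊢ (q, 2, CCZ) ⊢ (q, ε, CZ)
All input consumed in state q with stack CZ.

CZ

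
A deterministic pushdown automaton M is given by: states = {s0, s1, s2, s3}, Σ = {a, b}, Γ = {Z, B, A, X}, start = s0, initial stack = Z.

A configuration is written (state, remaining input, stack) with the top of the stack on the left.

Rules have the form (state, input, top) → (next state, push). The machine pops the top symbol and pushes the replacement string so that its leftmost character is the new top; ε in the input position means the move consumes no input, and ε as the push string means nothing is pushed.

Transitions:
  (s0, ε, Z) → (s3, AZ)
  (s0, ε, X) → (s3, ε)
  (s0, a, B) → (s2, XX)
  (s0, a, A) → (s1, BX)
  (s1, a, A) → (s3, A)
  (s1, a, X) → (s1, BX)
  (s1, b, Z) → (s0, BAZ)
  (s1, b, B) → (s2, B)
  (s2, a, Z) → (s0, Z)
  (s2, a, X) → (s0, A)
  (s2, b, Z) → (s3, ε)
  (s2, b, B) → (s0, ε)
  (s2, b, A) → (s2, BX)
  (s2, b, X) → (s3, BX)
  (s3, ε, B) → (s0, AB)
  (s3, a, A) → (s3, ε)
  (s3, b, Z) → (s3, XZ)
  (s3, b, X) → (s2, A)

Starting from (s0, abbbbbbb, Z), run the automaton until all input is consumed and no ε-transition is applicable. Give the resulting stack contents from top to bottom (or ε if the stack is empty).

(s0, abbbbbbb, Z)
  ε-move, top Z: go to s3, push AZ → (s3, abbbbbbb, AZ)
  read a, top A: go to s3, push ε → (s3, bbbbbbb, Z)
  read b, top Z: go to s3, push XZ → (s3, bbbbbb, XZ)
  read b, top X: go to s2, push A → (s2, bbbbb, AZ)
  read b, top A: go to s2, push BX → (s2, bbbb, BXZ)
  read b, top B: go to s0, push ε → (s0, bbb, XZ)
  ε-move, top X: go to s3, push ε → (s3, bbb, Z)
  read b, top Z: go to s3, push XZ → (s3, bb, XZ)
  read b, top X: go to s2, push A → (s2, b, AZ)
  read b, top A: go to s2, push BX → (s2, ε, BXZ)
All input consumed in state s2 with stack BXZ.

BXZ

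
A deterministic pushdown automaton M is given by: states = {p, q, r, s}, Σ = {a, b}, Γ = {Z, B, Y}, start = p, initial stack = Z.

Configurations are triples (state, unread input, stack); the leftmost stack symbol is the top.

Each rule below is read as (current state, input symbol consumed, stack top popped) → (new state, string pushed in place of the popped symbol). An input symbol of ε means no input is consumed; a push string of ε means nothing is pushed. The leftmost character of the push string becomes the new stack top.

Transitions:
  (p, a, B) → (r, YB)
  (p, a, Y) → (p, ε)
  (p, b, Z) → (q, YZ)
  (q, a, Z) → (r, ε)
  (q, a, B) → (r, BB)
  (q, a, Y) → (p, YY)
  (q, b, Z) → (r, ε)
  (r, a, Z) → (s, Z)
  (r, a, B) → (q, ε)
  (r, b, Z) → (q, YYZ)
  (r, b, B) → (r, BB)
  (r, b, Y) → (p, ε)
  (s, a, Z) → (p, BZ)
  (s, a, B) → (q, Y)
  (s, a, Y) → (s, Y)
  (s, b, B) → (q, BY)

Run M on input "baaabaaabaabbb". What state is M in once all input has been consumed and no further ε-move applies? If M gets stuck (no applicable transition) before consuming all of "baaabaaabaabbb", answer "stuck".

stuck

(p, baaabaaabaabbb, Z)
  read b, top Z: go to q, push YZ → (q, aaabaaabaabbb, YZ)
  read a, top Y: go to p, push YY → (p, aabaaabaabbb, YYZ)
  read a, top Y: go to p, push ε → (p, abaaabaabbb, YZ)
  read a, top Y: go to p, push ε → (p, baaabaabbb, Z)
  read b, top Z: go to q, push YZ → (q, aaabaabbb, YZ)
  read a, top Y: go to p, push YY → (p, aabaabbb, YYZ)
  read a, top Y: go to p, push ε → (p, abaabbb, YZ)
  read a, top Y: go to p, push ε → (p, baabbb, Z)
  read b, top Z: go to q, push YZ → (q, aabbb, YZ)
  read a, top Y: go to p, push YY → (p, abbb, YYZ)
  read a, top Y: go to p, push ε → (p, bbb, YZ)
No transition for (p, b, top Y); M blocks with input bbb remaining.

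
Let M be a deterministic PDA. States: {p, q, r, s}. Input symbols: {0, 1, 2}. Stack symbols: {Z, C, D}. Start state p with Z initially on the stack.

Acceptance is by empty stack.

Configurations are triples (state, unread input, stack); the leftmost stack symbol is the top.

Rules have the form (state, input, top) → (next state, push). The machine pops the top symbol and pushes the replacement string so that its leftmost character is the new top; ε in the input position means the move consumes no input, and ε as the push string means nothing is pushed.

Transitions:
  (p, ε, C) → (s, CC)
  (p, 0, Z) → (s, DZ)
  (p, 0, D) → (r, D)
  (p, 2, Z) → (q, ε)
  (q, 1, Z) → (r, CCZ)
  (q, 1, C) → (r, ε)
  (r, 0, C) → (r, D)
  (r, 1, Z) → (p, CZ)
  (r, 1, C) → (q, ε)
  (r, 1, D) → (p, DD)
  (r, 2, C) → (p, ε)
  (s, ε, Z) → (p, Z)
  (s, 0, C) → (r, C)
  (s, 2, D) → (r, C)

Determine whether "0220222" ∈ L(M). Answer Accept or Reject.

Accept

(p, 0220222, Z)
  read 0, top Z: go to s, push DZ → (s, 220222, DZ)
  read 2, top D: go to r, push C → (r, 20222, CZ)
  read 2, top C: go to p, push ε → (p, 0222, Z)
  read 0, top Z: go to s, push DZ → (s, 222, DZ)
  read 2, top D: go to r, push C → (r, 22, CZ)
  read 2, top C: go to p, push ε → (p, 2, Z)
  read 2, top Z: go to q, push ε → (q, ε, ε)
All input consumed and the stack is empty.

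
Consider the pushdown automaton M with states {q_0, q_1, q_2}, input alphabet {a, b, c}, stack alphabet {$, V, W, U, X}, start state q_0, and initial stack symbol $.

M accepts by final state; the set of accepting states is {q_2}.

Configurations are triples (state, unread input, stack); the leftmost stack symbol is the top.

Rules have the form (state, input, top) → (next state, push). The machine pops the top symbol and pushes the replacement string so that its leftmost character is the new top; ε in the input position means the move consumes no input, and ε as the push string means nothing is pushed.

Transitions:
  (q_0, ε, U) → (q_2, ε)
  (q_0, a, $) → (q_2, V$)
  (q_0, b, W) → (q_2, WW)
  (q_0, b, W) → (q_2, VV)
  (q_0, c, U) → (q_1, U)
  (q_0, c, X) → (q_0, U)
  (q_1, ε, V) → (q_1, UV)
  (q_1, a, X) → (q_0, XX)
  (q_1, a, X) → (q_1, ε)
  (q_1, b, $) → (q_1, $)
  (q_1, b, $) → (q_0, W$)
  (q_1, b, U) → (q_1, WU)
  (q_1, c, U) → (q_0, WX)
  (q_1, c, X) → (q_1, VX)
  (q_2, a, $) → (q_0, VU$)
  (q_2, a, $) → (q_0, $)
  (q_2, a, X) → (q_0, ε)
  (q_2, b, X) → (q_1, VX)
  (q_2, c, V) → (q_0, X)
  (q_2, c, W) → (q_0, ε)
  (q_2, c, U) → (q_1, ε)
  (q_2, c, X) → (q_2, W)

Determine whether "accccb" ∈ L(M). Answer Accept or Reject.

One accepting computation: (q_0, accccb, $) ⊢ (q_2, ccccb, V$) ⊢ (q_0, cccb, X$) ⊢ (q_0, ccb, U$) ⊢ (q_1, cb, U$) ⊢ (q_0, b, WX$) ⊢ (q_2, ε, WWX$)
All input consumed and state q_2 ∈ F.

Accept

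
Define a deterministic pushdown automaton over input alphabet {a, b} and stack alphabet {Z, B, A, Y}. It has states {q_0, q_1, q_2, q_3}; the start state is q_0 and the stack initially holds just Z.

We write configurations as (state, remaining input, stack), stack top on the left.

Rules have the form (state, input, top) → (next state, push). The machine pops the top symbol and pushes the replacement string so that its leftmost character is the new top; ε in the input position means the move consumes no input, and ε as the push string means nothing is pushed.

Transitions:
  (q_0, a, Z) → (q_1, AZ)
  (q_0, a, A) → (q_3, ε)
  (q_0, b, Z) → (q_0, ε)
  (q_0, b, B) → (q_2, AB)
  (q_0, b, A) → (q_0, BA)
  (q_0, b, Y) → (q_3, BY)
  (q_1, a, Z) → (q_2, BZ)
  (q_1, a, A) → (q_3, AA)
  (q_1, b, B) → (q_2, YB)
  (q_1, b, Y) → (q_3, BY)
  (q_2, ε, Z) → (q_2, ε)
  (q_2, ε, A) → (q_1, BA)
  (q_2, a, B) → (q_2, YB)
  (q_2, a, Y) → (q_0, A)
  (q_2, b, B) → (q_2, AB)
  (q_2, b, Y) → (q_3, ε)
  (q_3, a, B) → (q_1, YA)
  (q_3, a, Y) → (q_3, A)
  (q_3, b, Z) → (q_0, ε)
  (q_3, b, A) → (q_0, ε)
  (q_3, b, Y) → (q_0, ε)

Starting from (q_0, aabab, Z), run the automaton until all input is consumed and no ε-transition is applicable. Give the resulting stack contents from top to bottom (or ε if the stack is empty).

ε

(q_0, aabab, Z)
  read a, top Z: go to q_1, push AZ → (q_1, abab, AZ)
  read a, top A: go to q_3, push AA → (q_3, bab, AAZ)
  read b, top A: go to q_0, push ε → (q_0, ab, AZ)
  read a, top A: go to q_3, push ε → (q_3, b, Z)
  read b, top Z: go to q_0, push ε → (q_0, ε, ε)
All input consumed in state q_0 with stack ε.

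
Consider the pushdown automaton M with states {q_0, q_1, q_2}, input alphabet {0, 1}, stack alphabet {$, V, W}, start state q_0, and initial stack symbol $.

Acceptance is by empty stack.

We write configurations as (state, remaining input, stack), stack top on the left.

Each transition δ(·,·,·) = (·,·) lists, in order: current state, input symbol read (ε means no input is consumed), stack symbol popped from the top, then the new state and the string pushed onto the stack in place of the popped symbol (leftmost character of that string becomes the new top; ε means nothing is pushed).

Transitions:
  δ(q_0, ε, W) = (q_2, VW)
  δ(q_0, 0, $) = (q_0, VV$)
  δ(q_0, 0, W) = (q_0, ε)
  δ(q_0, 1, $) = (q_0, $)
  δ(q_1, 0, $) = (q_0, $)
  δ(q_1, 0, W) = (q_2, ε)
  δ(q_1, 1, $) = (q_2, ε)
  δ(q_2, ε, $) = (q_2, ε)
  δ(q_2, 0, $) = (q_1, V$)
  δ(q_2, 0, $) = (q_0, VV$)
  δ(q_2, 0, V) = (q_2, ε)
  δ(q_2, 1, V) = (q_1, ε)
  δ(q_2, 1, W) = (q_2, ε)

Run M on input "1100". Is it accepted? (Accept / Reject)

No computation consumes all input and empties the stack.

Reject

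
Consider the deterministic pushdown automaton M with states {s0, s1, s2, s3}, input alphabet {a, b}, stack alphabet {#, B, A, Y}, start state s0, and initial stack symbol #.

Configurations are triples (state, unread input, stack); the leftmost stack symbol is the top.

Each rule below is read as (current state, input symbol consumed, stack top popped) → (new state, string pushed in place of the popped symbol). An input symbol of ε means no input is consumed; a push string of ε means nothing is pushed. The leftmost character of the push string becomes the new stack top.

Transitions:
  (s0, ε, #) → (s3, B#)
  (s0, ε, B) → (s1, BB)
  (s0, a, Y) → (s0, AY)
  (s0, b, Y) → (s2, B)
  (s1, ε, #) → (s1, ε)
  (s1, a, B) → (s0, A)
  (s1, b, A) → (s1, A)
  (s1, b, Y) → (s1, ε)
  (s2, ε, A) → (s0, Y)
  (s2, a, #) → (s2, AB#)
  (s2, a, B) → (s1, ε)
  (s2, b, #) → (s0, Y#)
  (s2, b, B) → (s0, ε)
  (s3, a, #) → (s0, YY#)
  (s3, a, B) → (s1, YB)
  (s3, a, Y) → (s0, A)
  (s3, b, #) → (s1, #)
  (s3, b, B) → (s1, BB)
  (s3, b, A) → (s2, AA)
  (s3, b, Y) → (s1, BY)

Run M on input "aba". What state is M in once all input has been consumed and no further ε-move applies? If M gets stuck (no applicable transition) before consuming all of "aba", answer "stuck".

(s0, aba, #) ⊢ (s3, aba, B#) ⊢ (s1, ba, YB#) ⊢ (s1, a, B#) ⊢ (s0, ε, A#)
All input consumed; M is in state s0.

s0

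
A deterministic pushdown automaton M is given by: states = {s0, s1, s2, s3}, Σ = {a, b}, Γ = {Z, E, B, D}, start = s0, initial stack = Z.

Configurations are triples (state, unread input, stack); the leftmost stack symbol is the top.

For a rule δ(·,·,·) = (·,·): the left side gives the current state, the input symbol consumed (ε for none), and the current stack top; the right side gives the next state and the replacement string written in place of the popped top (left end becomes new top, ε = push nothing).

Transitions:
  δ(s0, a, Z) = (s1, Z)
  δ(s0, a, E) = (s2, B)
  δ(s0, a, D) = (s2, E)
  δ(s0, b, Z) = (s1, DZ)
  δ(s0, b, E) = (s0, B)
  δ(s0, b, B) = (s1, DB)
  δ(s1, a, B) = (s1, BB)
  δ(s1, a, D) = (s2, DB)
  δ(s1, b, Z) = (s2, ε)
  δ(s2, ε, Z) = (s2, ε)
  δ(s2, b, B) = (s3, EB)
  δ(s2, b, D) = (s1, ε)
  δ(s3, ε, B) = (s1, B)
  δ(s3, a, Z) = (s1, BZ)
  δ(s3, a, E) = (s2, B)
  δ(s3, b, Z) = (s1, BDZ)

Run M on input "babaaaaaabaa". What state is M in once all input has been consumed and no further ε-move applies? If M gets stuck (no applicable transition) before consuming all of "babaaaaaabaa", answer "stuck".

(s0, babaaaaaabaa, Z) ⊢ (s1, abaaaaaabaa, DZ) ⊢ (s2, baaaaaabaa, DBZ) ⊢ (s1, aaaaaabaa, BZ) ⊢ (s1, aaaaabaa, BBZ) ⊢ (s1, aaaabaa, BBBZ) ⊢ (s1, aaabaa, BBBBZ) ⊢ (s1, aabaa, BBBBBZ) ⊢ (s1, abaa, BBBBBBZ) ⊢ (s1, baa, BBBBBBBZ)
No transition for (s1, b, top B); M blocks with input baa remaining.

stuck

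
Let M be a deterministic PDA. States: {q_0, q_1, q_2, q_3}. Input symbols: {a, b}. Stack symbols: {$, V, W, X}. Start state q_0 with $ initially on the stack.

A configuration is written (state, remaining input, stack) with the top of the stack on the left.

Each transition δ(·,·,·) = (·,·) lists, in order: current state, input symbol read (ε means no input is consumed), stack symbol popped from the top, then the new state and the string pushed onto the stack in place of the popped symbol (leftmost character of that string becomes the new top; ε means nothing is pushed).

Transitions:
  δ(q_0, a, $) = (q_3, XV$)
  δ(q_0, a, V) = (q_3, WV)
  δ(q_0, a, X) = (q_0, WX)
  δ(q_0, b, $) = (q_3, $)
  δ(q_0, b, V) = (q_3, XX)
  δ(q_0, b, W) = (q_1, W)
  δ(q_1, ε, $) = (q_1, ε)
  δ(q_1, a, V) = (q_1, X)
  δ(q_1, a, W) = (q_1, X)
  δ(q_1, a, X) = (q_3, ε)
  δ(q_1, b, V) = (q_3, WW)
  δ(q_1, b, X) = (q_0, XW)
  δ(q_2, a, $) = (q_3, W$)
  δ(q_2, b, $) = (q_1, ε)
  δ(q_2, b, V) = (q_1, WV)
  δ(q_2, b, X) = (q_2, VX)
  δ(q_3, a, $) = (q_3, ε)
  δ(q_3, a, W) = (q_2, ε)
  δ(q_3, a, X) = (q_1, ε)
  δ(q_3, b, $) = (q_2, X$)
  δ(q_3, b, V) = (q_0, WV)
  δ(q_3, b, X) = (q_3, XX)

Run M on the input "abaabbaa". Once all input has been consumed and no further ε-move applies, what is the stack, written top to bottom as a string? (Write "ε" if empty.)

V$

(q_0, abaabbaa, $)
  read a, top $: go to q_3, push XV$ → (q_3, baabbaa, XV$)
  read b, top X: go to q_3, push XX → (q_3, aabbaa, XXV$)
  read a, top X: go to q_1, push ε → (q_1, abbaa, XV$)
  read a, top X: go to q_3, push ε → (q_3, bbaa, V$)
  read b, top V: go to q_0, push WV → (q_0, baa, WV$)
  read b, top W: go to q_1, push W → (q_1, aa, WV$)
  read a, top W: go to q_1, push X → (q_1, a, XV$)
  read a, top X: go to q_3, push ε → (q_3, ε, V$)
All input consumed in state q_3 with stack V$.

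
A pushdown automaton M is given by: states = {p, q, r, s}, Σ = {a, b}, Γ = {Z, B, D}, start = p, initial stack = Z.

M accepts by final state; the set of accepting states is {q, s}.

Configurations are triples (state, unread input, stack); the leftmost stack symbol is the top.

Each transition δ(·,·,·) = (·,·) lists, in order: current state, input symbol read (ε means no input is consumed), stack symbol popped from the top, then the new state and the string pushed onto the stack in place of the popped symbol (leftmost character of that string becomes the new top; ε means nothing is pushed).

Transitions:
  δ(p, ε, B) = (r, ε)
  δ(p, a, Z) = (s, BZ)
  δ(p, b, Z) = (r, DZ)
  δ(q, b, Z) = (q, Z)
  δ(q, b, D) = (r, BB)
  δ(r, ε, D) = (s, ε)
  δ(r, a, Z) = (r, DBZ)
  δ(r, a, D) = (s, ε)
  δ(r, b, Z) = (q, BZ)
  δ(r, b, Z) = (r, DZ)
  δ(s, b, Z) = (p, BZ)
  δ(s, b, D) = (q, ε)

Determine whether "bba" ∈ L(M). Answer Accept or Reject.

One accepting computation: (p, bba, Z) ⊢ (r, ba, DZ) ⊢ (s, ba, Z) ⊢ (p, a, BZ) ⊢ (r, a, Z) ⊢ (r, ε, DBZ) ⊢ (s, ε, BZ)
All input consumed and state s ∈ F.

Accept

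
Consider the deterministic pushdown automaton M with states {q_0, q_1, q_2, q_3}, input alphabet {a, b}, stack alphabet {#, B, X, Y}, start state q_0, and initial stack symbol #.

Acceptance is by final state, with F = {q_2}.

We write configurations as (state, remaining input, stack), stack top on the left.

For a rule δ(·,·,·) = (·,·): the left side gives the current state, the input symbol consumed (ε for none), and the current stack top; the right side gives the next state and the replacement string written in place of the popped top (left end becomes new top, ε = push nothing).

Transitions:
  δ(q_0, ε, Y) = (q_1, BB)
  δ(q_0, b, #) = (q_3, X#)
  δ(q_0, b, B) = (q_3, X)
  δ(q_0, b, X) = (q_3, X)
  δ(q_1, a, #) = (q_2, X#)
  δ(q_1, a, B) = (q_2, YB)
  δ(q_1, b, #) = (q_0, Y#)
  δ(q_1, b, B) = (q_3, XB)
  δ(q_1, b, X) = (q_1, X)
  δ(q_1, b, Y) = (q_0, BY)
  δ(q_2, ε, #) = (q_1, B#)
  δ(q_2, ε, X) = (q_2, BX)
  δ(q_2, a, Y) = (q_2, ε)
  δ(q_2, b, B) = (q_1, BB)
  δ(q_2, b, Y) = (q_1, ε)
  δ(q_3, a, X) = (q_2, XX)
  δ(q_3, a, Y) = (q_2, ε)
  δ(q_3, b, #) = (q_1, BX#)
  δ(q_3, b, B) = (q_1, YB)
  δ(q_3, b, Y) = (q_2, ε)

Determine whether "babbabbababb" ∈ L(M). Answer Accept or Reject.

Reject

(q_0, babbabbababb, #) ⊢ (q_3, abbabbababb, X#) ⊢ (q_2, bbabbababb, XX#) ⊢ (q_2, bbabbababb, BXX#) ⊢ (q_1, babbababb, BBXX#) ⊢ (q_3, abbababb, XBBXX#) ⊢ (q_2, bbababb, XXBBXX#) ⊢ (q_2, bbababb, BXXBBXX#) ⊢ (q_1, bababb, BBXXBBXX#) ⊢ (q_3, ababb, XBBXXBBXX#) ⊢ (q_2, babb, XXBBXXBBXX#) ⊢ (q_2, babb, BXXBBXXBBXX#) ⊢ (q_1, abb, BBXXBBXXBBXX#) ⊢ (q_2, bb, YBBXXBBXXBBXX#) ⊢ (q_1, b, BBXXBBXXBBXX#) ⊢ (q_3, ε, XBBXXBBXXBBXX#)
All input consumed; state q_3 ∉ F and no further ε-move applies.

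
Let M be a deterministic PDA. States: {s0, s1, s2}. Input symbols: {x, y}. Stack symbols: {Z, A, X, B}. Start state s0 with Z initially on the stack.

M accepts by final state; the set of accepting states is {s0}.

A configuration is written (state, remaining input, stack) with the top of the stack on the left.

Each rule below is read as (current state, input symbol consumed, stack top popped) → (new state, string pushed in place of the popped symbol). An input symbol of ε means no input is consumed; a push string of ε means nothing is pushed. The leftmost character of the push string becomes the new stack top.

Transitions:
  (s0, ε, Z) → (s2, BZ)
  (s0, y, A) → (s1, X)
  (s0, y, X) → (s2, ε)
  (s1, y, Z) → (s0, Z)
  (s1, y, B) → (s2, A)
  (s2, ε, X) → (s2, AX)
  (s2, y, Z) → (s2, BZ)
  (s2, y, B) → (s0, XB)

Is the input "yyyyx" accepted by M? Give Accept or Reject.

(s0, yyyyx, Z)
  ε-move, top Z: go to s2, push BZ → (s2, yyyyx, BZ)
  read y, top B: go to s0, push XB → (s0, yyyx, XBZ)
  read y, top X: go to s2, push ε → (s2, yyx, BZ)
  read y, top B: go to s0, push XB → (s0, yx, XBZ)
  read y, top X: go to s2, push ε → (s2, x, BZ)
No transition applies at (s2, x, BZ); input not fully consumed.

Reject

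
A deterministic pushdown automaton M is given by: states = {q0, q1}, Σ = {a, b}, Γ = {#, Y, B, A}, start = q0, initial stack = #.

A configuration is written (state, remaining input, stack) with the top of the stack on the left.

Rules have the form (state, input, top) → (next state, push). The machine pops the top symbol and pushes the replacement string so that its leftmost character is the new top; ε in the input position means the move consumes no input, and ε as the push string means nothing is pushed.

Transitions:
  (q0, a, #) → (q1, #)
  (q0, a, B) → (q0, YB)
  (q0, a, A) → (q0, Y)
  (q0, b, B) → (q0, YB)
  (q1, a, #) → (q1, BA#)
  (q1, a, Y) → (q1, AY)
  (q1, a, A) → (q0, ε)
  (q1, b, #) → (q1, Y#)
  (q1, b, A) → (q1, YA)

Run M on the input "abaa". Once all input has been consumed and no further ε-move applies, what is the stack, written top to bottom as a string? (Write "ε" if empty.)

(q0, abaa, #)
  read a, top #: go to q1, push # → (q1, baa, #)
  read b, top #: go to q1, push Y# → (q1, aa, Y#)
  read a, top Y: go to q1, push AY → (q1, a, AY#)
  read a, top A: go to q0, push ε → (q0, ε, Y#)
All input consumed in state q0 with stack Y#.

Y#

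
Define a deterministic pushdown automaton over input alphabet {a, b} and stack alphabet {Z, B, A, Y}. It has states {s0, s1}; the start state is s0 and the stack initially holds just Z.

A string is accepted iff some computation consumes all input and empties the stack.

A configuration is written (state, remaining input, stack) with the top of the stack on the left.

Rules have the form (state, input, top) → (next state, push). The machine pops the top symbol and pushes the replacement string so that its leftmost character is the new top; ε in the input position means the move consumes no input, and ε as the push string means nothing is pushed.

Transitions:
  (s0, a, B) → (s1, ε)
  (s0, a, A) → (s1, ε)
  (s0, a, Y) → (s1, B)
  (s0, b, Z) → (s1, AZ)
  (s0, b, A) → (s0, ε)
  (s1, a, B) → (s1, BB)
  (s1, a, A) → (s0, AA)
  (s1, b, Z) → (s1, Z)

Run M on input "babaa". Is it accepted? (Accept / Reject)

Reject

(s0, babaa, Z)
  read b, top Z: go to s1, push AZ → (s1, abaa, AZ)
  read a, top A: go to s0, push AA → (s0, baa, AAZ)
  read b, top A: go to s0, push ε → (s0, aa, AZ)
  read a, top A: go to s1, push ε → (s1, a, Z)
No transition applies at (s1, a, Z); input not fully consumed.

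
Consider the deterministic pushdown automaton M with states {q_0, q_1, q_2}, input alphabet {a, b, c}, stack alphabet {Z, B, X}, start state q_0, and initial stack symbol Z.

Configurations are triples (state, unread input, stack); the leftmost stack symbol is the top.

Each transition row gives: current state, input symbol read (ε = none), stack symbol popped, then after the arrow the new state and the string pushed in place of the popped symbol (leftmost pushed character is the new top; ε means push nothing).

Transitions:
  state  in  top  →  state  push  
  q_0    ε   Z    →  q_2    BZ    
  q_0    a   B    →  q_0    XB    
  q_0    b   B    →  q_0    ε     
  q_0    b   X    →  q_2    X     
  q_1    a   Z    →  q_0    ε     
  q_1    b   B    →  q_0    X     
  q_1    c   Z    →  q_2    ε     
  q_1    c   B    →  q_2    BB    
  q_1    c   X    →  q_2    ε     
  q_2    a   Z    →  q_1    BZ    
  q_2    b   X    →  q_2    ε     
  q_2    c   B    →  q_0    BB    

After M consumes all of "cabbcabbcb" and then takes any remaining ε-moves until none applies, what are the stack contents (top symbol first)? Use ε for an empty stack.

(q_0, cabbcabbcb, Z)
  ε-move, top Z: go to q_2, push BZ → (q_2, cabbcabbcb, BZ)
  read c, top B: go to q_0, push BB → (q_0, abbcabbcb, BBZ)
  read a, top B: go to q_0, push XB → (q_0, bbcabbcb, XBBZ)
  read b, top X: go to q_2, push X → (q_2, bcabbcb, XBBZ)
  read b, top X: go to q_2, push ε → (q_2, cabbcb, BBZ)
  read c, top B: go to q_0, push BB → (q_0, abbcb, BBBZ)
  read a, top B: go to q_0, push XB → (q_0, bbcb, XBBBZ)
  read b, top X: go to q_2, push X → (q_2, bcb, XBBBZ)
  read b, top X: go to q_2, push ε → (q_2, cb, BBBZ)
  read c, top B: go to q_0, push BB → (q_0, b, BBBBZ)
  read b, top B: go to q_0, push ε → (q_0, ε, BBBZ)
All input consumed in state q_0 with stack BBBZ.

BBBZ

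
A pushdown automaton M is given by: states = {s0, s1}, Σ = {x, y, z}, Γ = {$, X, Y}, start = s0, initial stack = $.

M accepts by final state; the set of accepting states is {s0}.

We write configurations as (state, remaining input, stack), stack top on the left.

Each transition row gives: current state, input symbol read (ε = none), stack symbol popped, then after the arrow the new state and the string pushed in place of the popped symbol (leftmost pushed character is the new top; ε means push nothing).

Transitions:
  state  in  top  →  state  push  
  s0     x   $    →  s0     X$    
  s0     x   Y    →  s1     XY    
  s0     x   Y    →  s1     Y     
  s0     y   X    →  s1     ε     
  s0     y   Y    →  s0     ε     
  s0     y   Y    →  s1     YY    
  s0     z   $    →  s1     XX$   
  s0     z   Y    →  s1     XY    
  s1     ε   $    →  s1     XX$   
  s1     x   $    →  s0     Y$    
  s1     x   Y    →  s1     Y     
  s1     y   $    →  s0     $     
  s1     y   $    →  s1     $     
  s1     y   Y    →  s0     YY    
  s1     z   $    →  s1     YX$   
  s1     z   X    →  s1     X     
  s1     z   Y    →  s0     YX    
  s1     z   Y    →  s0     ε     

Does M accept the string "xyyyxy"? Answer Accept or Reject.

Accept

One accepting computation: (s0, xyyyxy, $) ⊢ (s0, yyyxy, X$) ⊢ (s1, yyxy, $) ⊢ (s1, yxy, $) ⊢ (s1, xy, $) ⊢ (s0, y, Y$) ⊢ (s0, ε, $)
All input consumed and state s0 ∈ F.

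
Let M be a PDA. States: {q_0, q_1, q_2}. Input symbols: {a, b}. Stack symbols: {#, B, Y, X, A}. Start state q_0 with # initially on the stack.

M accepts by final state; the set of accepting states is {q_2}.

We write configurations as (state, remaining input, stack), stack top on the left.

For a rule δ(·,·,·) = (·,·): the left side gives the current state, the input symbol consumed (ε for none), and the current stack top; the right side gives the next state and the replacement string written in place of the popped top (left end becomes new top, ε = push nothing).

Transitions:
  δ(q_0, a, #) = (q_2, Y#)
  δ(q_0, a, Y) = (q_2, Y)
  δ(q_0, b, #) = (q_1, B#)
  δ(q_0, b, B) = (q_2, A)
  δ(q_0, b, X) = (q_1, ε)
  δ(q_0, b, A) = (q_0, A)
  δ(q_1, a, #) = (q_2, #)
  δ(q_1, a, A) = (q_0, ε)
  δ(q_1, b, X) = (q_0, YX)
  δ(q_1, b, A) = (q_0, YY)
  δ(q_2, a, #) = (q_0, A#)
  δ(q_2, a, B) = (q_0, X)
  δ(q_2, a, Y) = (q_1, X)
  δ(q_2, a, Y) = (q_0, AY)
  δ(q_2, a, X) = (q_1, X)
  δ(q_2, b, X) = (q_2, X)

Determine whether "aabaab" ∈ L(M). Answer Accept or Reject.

Reject

No computation consumes all input and reaches a final state.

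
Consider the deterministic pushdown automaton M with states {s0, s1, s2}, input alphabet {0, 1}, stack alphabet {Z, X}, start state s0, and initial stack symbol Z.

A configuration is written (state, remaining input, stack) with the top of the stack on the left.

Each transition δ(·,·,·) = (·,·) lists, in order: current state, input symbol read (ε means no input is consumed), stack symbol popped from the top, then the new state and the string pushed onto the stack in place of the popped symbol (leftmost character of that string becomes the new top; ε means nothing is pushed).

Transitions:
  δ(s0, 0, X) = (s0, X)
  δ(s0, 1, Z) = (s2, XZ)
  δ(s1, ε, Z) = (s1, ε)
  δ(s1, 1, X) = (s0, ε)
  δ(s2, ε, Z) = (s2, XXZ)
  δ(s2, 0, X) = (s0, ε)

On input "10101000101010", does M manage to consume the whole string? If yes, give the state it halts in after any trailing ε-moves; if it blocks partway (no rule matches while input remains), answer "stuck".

stuck

(s0, 10101000101010, Z) ⊢ (s2, 0101000101010, XZ) ⊢ (s0, 101000101010, Z) ⊢ (s2, 01000101010, XZ) ⊢ (s0, 1000101010, Z) ⊢ (s2, 000101010, XZ) ⊢ (s0, 00101010, Z)
No transition for (s0, 0, top Z); M blocks with input 00101010 remaining.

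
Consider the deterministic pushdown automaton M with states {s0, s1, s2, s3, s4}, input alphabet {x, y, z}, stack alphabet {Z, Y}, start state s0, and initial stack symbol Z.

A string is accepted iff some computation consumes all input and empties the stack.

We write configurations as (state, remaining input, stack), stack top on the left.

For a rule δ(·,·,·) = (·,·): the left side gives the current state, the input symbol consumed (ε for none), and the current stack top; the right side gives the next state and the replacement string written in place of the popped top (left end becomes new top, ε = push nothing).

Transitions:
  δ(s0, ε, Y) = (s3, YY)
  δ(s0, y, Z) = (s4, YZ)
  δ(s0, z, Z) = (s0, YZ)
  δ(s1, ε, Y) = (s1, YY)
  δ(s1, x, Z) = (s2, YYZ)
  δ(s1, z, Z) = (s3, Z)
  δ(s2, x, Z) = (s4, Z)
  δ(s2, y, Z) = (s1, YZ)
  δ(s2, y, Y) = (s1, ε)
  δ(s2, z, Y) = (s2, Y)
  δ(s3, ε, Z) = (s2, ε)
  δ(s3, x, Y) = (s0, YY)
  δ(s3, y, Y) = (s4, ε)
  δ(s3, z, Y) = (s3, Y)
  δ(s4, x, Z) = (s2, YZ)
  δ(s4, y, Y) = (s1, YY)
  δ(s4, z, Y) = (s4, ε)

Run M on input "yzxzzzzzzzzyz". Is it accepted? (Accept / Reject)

(s0, yzxzzzzzzzzyz, Z) ⊢ (s4, zxzzzzzzzzyz, YZ) ⊢ (s4, xzzzzzzzzyz, Z) ⊢ (s2, zzzzzzzzyz, YZ) ⊢ (s2, zzzzzzzyz, YZ) ⊢ (s2, zzzzzzyz, YZ) ⊢ (s2, zzzzzyz, YZ) ⊢ (s2, zzzzyz, YZ) ⊢ (s2, zzzyz, YZ) ⊢ (s2, zzyz, YZ) ⊢ (s2, zyz, YZ) ⊢ (s2, yz, YZ) ⊢ (s1, z, Z) ⊢ (s3, ε, Z) ⊢ (s2, ε, ε)
All input consumed and the stack is empty.

Accept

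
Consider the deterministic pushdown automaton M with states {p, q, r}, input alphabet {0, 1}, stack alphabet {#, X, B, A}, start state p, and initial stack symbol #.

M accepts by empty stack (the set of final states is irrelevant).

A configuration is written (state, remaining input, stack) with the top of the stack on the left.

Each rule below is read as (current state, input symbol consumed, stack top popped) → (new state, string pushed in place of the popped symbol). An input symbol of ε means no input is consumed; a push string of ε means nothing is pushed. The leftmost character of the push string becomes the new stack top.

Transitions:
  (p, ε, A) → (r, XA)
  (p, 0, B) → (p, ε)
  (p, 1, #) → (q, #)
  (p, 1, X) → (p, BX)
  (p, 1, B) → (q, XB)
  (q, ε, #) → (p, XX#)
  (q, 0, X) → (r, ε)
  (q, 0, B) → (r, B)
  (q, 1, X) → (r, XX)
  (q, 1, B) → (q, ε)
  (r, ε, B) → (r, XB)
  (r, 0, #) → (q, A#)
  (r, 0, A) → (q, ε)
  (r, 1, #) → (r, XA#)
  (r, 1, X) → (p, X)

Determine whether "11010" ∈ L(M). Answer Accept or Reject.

(p, 11010, #)
  read 1, top #: go to q, push # → (q, 1010, #)
  ε-move, top #: go to p, push XX# → (p, 1010, XX#)
  read 1, top X: go to p, push BX → (p, 010, BXX#)
  read 0, top B: go to p, push ε → (p, 10, XX#)
  read 1, top X: go to p, push BX → (p, 0, BXX#)
  read 0, top B: go to p, push ε → (p, ε, XX#)
All input consumed; stack is XX#, not empty, and no further ε-move applies.

Reject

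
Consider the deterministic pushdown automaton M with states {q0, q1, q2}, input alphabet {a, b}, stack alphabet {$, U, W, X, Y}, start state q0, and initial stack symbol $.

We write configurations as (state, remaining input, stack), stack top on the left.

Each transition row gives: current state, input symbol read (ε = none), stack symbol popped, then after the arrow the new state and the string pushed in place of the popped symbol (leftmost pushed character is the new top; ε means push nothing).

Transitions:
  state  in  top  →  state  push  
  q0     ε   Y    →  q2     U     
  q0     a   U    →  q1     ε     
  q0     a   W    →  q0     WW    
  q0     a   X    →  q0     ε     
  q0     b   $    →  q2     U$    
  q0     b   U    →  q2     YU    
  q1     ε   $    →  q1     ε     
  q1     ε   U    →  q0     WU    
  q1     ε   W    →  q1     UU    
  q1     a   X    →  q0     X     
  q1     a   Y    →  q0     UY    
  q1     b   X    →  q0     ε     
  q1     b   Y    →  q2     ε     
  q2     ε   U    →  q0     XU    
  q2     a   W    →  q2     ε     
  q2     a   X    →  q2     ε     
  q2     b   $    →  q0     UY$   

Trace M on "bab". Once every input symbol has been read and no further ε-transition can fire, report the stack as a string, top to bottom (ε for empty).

YU$

(q0, bab, $)
  read b, top $: go to q2, push U$ → (q2, ab, U$)
  ε-move, top U: go to q0, push XU → (q0, ab, XU$)
  read a, top X: go to q0, push ε → (q0, b, U$)
  read b, top U: go to q2, push YU → (q2, ε, YU$)
All input consumed in state q2 with stack YU$.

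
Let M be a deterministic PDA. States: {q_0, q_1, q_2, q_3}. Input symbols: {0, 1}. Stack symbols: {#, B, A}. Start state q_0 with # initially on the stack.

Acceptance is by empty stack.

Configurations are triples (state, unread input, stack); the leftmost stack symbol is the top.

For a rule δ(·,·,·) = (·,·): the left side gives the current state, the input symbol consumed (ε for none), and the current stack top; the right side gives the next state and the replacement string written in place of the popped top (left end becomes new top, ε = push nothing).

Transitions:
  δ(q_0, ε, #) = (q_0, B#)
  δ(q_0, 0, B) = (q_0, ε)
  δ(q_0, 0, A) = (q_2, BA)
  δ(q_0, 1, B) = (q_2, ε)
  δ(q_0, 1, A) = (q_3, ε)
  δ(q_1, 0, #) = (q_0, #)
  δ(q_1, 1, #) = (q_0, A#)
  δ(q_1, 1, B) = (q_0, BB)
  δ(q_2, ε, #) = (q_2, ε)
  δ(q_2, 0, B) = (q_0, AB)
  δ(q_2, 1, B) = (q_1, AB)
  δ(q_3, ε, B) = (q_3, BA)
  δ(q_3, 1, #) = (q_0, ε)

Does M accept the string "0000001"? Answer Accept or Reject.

Accept

(q_0, 0000001, #) ⊢ (q_0, 0000001, B#) ⊢ (q_0, 000001, #) ⊢ (q_0, 000001, B#) ⊢ (q_0, 00001, #) ⊢ (q_0, 00001, B#) ⊢ (q_0, 0001, #) ⊢ (q_0, 0001, B#) ⊢ (q_0, 001, #) ⊢ (q_0, 001, B#) ⊢ (q_0, 01, #) ⊢ (q_0, 01, B#) ⊢ (q_0, 1, #) ⊢ (q_0, 1, B#) ⊢ (q_2, ε, #) ⊢ (q_2, ε, ε)
All input consumed and the stack is empty.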